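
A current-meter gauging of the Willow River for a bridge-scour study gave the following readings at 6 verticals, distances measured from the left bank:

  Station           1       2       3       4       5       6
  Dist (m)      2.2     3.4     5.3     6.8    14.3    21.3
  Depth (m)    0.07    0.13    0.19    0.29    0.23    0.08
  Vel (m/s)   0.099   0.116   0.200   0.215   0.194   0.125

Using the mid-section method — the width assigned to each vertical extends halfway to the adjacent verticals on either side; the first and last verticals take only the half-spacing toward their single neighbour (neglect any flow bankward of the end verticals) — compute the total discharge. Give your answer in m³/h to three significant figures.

w_1 = (3.4 − 2.2)/2 = 0.6 m; q_1 = 0.099 × 0.07 × 0.6 = 0.004158 m³/s
w_2 = (5.3 − 2.2)/2 = 1.55 m; q_2 = 0.116 × 0.13 × 1.55 = 0.02337 m³/s
w_3 = (6.8 − 3.4)/2 = 1.7 m; q_3 = 0.200 × 0.19 × 1.7 = 0.06460 m³/s
w_4 = (14.3 − 5.3)/2 = 4.5 m; q_4 = 0.215 × 0.29 × 4.5 = 0.2806 m³/s
w_5 = (21.3 − 6.8)/2 = 7.25 m; q_5 = 0.194 × 0.23 × 7.25 = 0.3235 m³/s
w_6 = (21.3 − 14.3)/2 = 3.5 m; q_6 = 0.125 × 0.08 × 3.5 = 0.03500 m³/s
Q = Σ qᵢ = 0.7312 m³/s
= 0.7312 × 3600 = 2632 m³/h

2630 m³/h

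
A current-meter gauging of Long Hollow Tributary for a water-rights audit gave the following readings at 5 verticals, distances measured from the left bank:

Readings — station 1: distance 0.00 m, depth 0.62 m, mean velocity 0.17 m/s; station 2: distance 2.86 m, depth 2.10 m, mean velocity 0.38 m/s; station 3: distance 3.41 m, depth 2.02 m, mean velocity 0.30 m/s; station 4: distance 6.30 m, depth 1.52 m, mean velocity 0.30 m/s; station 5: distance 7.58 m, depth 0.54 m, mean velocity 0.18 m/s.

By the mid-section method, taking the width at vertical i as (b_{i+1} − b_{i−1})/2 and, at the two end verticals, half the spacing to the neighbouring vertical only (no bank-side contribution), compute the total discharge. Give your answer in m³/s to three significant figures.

3.57 m³/s

w_1 = (2.86 − 0.00)/2 = 1.43 m; q_1 = 0.17 × 0.62 × 1.43 = 0.1507 m³/s
w_2 = (3.41 − 0.00)/2 = 1.705 m; q_2 = 0.38 × 2.10 × 1.705 = 1.361 m³/s
w_3 = (6.30 − 2.86)/2 = 1.72 m; q_3 = 0.30 × 2.02 × 1.72 = 1.042 m³/s
w_4 = (7.58 − 3.41)/2 = 2.085 m; q_4 = 0.30 × 1.52 × 2.085 = 0.9508 m³/s
w_5 = (7.58 − 6.30)/2 = 0.64 m; q_5 = 0.18 × 0.54 × 0.64 = 0.06221 m³/s
Q = Σ qᵢ = 3.567 m³/s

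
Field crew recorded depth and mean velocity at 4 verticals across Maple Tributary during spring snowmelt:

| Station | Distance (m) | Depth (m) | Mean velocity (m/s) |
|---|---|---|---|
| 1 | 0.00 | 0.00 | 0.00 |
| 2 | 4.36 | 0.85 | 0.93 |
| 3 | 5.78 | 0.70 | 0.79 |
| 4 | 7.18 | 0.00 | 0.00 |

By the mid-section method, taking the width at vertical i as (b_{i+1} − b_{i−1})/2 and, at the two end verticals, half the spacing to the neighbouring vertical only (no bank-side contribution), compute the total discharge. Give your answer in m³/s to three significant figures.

w_2 = (5.78 − 0.00)/2 = 2.89 m; q_2 = 0.93 × 0.85 × 2.89 = 2.285 m³/s
w_3 = (7.18 − 4.36)/2 = 1.41 m; q_3 = 0.79 × 0.70 × 1.41 = 0.7797 m³/s
Stations 1, 4 contribute zero (depth or velocity is 0).
Q = Σ qᵢ = 3.064 m³/s

3.06 m³/s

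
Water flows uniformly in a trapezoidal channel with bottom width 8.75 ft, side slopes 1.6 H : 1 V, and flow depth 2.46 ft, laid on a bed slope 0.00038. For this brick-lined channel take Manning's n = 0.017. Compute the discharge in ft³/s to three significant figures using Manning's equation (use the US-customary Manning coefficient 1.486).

76.7 ft³/s

A = (b + z·y)·y = (8.75 + 1.6×2.46)×2.46 = 31.21 ft²
P = b + 2y√(1+z²) = 8.75 + 2×2.46×√(1+1.6²) = 18.03 ft
R = A/P = 31.21/18.03 = 1.731 ft
Q = (1.486/n)·A·R^(2/3)·S^(1/2) = (1.486/0.017) × 31.21 × 1.731^(2/3) × 0.00038^(1/2) = 76.65 ft³/s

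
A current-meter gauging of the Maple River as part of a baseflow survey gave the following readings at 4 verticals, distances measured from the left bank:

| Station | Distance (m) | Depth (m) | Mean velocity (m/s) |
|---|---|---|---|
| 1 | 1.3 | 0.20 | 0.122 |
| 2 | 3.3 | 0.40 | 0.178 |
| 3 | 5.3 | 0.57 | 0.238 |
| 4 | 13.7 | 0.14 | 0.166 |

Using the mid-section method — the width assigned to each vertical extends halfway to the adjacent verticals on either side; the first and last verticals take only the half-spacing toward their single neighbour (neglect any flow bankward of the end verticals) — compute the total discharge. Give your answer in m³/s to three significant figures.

w_1 = (3.3 − 1.3)/2 = 1 m; q_1 = 0.122 × 0.20 × 1 = 0.02440 m³/s
w_2 = (5.3 − 1.3)/2 = 2 m; q_2 = 0.178 × 0.40 × 2 = 0.1424 m³/s
w_3 = (13.7 − 3.3)/2 = 5.2 m; q_3 = 0.238 × 0.57 × 5.2 = 0.7054 m³/s
w_4 = (13.7 − 5.3)/2 = 4.2 m; q_4 = 0.166 × 0.14 × 4.2 = 0.09761 m³/s
Q = Σ qᵢ = 0.9698 m³/s

0.970 m³/s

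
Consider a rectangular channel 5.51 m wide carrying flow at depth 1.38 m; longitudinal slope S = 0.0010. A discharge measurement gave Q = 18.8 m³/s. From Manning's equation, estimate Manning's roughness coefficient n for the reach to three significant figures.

A = b·y = 5.51 × 1.38 = 7.604 m²
P = b + 2y = 5.51 + 2×1.38 = 8.270 m
R = A/P = 7.604/8.270 = 0.9194 m
n = (1/Q)·A·R^(2/3)·S^(1/2) = (1/18.8) × 7.604 × 0.9455 × 0.03162 = 0.01209

0.0121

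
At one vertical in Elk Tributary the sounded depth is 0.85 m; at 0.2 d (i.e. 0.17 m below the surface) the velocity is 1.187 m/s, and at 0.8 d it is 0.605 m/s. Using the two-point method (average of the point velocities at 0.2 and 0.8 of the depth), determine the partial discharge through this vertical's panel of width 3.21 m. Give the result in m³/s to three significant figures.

2.44 m³/s

v̄ = (1.187 + 0.605) / 2 = 0.8960 m/s
q = v̄ × d × w = 0.8960 × 0.85 × 3.21 = 2.445 m³/s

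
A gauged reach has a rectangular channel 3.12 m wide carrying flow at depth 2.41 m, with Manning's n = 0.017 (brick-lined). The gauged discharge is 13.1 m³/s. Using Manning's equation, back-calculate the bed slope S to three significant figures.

0.000943

A = b·y = 3.12 × 2.41 = 7.519 m²
P = b + 2y = 3.12 + 2×2.41 = 7.940 m
R = A/P = 7.519/7.940 = 0.9470 m
S = (Q·n / (1·A·R^(2/3)))² = (13.1×0.017 / (1×7.519×0.9643))² = 0.0009433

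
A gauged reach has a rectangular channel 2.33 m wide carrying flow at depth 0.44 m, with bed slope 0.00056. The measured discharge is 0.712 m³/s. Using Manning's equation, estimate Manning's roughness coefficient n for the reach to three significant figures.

0.0159

A = b·y = 2.33 × 0.44 = 1.025 m²
P = b + 2y = 2.33 + 2×0.44 = 3.210 m
R = A/P = 1.025/3.210 = 0.3194 m
n = (1/Q)·A·R^(2/3)·S^(1/2) = (1/0.712) × 1.025 × 0.4672 × 0.02366 = 0.01592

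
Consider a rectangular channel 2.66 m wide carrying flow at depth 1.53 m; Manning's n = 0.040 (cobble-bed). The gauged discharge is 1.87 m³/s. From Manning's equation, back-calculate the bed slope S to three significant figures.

0.000532

A = b·y = 2.66 × 1.53 = 4.070 m²
P = b + 2y = 2.66 + 2×1.53 = 5.720 m
R = A/P = 4.070/5.720 = 0.7115 m
S = (Q·n / (1·A·R^(2/3)))² = (1.87×0.040 / (1×4.070×0.7970))² = 0.0005318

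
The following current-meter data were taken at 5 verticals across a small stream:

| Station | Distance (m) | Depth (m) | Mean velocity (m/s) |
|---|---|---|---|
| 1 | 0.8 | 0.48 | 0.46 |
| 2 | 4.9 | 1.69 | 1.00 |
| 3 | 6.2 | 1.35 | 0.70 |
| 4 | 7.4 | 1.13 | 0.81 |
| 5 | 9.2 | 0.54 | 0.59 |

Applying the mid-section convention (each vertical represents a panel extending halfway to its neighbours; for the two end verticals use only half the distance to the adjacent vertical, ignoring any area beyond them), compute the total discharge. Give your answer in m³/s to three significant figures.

w_1 = (4.9 − 0.8)/2 = 2.05 m; q_1 = 0.46 × 0.48 × 2.05 = 0.4526 m³/s
w_2 = (6.2 − 0.8)/2 = 2.7 m; q_2 = 1.00 × 1.69 × 2.7 = 4.563 m³/s
w_3 = (7.4 − 4.9)/2 = 1.25 m; q_3 = 0.70 × 1.35 × 1.25 = 1.181 m³/s
w_4 = (9.2 − 6.2)/2 = 1.5 m; q_4 = 0.81 × 1.13 × 1.5 = 1.373 m³/s
w_5 = (9.2 − 7.4)/2 = 0.9 m; q_5 = 0.59 × 0.54 × 0.9 = 0.2867 m³/s
Q = Σ qᵢ = 7.857 m³/s

7.86 m³/s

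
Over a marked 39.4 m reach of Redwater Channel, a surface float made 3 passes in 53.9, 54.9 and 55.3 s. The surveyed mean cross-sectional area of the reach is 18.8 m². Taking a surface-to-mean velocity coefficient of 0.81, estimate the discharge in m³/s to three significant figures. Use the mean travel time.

t̄ = (53.9 + 54.9 + 55.3) / 3 = 54.7 s
v_surface = L / t̄ = 39.4 / 54.7 = 0.7203 m/s
v_mean = 0.81 × 0.7203 = 0.5834 m/s
Q = A × v_mean = 18.8 × 0.5834 = 10.97 m³/s

11.0 m³/s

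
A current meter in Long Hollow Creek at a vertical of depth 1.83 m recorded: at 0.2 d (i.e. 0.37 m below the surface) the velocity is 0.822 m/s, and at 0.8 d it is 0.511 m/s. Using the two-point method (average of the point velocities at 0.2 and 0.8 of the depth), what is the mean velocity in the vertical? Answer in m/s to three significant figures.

v̄ = (0.822 + 0.511) / 2 = 0.6665 m/s

0.667 m/s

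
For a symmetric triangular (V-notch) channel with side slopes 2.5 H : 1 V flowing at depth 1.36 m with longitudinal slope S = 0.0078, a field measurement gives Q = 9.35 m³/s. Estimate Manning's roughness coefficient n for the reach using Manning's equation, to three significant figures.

A = z·y² = 2.5×1.36² = 4.624 m²
P = 2y√(1+z²) = 2×1.36×√(1+2.5²) = 7.324 m
R = A/P = 4.624/7.324 = 0.6314 m
n = (1/Q)·A·R^(2/3)·S^(1/2) = (1/9.35) × 4.624 × 0.7360 × 0.08832 = 0.03214

0.0321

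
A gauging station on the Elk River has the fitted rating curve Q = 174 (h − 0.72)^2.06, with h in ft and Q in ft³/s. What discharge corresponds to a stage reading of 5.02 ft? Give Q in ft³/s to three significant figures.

Q = 174 × (5.02 − 0.72)^2.06 = 174 × 4.3^2.06 = 3512 ft³/s

3510 ft³/s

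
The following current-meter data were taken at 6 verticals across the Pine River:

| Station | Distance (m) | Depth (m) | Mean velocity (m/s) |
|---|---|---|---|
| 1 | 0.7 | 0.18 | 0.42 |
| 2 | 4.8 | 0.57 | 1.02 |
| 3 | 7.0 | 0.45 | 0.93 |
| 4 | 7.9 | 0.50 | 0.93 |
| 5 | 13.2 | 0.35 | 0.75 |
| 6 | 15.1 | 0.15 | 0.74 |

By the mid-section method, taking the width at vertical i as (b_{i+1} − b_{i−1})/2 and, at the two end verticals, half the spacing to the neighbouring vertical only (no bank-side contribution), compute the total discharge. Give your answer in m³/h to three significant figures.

18500 m³/h

w_1 = (4.8 − 0.7)/2 = 2.05 m; q_1 = 0.42 × 0.18 × 2.05 = 0.1550 m³/s
w_2 = (7.0 − 0.7)/2 = 3.15 m; q_2 = 1.02 × 0.57 × 3.15 = 1.831 m³/s
w_3 = (7.9 − 4.8)/2 = 1.55 m; q_3 = 0.93 × 0.45 × 1.55 = 0.6487 m³/s
w_4 = (13.2 − 7.0)/2 = 3.1 m; q_4 = 0.93 × 0.50 × 3.1 = 1.442 m³/s
w_5 = (15.1 − 7.9)/2 = 3.6 m; q_5 = 0.75 × 0.35 × 3.6 = 0.9450 m³/s
w_6 = (15.1 − 13.2)/2 = 0.95 m; q_6 = 0.74 × 0.15 × 0.95 = 0.1055 m³/s
Q = Σ qᵢ = 5.127 m³/s
= 5.127 × 3600 = 18460 m³/h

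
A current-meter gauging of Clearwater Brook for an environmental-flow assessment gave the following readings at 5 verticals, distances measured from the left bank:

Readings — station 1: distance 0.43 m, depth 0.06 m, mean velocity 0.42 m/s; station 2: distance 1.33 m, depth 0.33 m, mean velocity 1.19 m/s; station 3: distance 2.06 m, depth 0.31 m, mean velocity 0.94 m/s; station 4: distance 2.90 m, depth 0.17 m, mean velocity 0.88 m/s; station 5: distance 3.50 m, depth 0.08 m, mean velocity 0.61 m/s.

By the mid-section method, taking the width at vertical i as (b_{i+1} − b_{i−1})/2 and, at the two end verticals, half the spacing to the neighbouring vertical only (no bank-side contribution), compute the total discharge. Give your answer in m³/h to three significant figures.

2460 m³/h

w_1 = (1.33 − 0.43)/2 = 0.45 m; q_1 = 0.42 × 0.06 × 0.45 = 0.01134 m³/s
w_2 = (2.06 − 0.43)/2 = 0.815 m; q_2 = 1.19 × 0.33 × 0.815 = 0.3201 m³/s
w_3 = (2.90 − 1.33)/2 = 0.785 m; q_3 = 0.94 × 0.31 × 0.785 = 0.2287 m³/s
w_4 = (3.50 − 2.06)/2 = 0.72 m; q_4 = 0.88 × 0.17 × 0.72 = 0.1077 m³/s
w_5 = (3.50 − 2.90)/2 = 0.3 m; q_5 = 0.61 × 0.08 × 0.3 = 0.01464 m³/s
Q = Σ qᵢ = 0.6825 m³/s
= 0.6825 × 3600 = 2457 m³/h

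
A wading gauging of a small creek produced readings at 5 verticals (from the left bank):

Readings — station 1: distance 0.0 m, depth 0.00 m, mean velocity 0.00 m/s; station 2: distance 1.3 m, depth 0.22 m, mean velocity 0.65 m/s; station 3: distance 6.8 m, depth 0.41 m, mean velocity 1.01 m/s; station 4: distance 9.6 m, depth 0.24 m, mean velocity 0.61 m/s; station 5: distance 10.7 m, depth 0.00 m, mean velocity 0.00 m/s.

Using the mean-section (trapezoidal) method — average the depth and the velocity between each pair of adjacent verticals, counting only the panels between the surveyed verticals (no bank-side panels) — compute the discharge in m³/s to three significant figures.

2.26 m³/s

Panel 1-2: Δb = 1.3 m, d̄ = (0.00+0.22)/2 = 0.11, v̄ = (0.00+0.65)/2 = 0.325 → q = 1.3×0.11×0.325 = 0.04648 m³/s
Panel 2-3: Δb = 5.5 m, d̄ = (0.22+0.41)/2 = 0.315, v̄ = (0.65+1.01)/2 = 0.83 → q = 5.5×0.315×0.83 = 1.438 m³/s
Panel 3-4: Δb = 2.8 m, d̄ = (0.41+0.24)/2 = 0.325, v̄ = (1.01+0.61)/2 = 0.81 → q = 2.8×0.325×0.81 = 0.7371 m³/s
Panel 4-5: Δb = 1.1 m, d̄ = (0.24+0.00)/2 = 0.12, v̄ = (0.61+0.00)/2 = 0.305 → q = 1.1×0.12×0.305 = 0.04026 m³/s
Q = Σ q = 2.262 m³/s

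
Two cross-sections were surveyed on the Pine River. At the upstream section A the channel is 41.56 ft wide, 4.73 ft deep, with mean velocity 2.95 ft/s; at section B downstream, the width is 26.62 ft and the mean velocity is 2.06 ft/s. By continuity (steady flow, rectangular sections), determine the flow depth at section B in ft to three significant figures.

Q = A₁V₁ = (41.56×4.73) × 2.95 = 579.9 ft³/s
d₂ = Q/(b₂ V₂) = 579.9/(26.62×2.06) = 10.58 ft

10.6 ft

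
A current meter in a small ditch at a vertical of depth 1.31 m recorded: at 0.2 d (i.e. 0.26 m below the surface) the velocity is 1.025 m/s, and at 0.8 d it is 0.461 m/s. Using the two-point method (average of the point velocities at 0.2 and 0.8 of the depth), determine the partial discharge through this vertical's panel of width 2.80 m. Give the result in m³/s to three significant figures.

v̄ = (1.025 + 0.461) / 2 = 0.7430 m/s
q = v̄ × d × w = 0.7430 × 1.31 × 2.80 = 2.725 m³/s

2.73 m³/s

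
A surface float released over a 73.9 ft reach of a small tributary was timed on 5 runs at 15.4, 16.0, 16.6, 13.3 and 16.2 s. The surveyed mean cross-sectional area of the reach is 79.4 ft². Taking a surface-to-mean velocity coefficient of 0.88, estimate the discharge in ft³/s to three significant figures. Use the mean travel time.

t̄ = (15.4 + 16.0 + 16.6 + 13.3 + 16.2) / 5 = 15.5 s
v_surface = L / t̄ = 73.9 / 15.5 = 4.768 ft/s
v_mean = 0.88 × 4.768 = 4.196 ft/s
Q = A × v_mean = 79.4 × 4.196 = 333.1 ft³/s

333 ft³/s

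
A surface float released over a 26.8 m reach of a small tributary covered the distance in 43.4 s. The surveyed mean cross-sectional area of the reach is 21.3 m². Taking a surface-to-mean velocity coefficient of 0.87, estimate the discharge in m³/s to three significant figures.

v_surface = L / t̄ = 26.8 / 43.4 = 0.6175 m/s
v_mean = 0.87 × 0.6175 = 0.5372 m/s
Q = A × v_mean = 21.3 × 0.5372 = 11.44 m³/s

11.4 m³/s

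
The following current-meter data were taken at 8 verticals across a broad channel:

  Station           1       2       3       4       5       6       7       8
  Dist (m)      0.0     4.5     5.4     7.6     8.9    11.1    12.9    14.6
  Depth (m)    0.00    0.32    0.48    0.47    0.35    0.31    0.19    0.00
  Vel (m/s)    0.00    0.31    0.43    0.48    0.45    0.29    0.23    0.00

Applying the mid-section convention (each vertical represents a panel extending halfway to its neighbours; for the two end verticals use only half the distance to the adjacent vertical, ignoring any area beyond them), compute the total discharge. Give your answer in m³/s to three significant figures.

1.51 m³/s

w_2 = (5.4 − 0.0)/2 = 2.7 m; q_2 = 0.31 × 0.32 × 2.7 = 0.2678 m³/s
w_3 = (7.6 − 4.5)/2 = 1.55 m; q_3 = 0.43 × 0.48 × 1.55 = 0.3199 m³/s
w_4 = (8.9 − 5.4)/2 = 1.75 m; q_4 = 0.48 × 0.47 × 1.75 = 0.3948 m³/s
w_5 = (11.1 − 7.6)/2 = 1.75 m; q_5 = 0.45 × 0.35 × 1.75 = 0.2756 m³/s
w_6 = (12.9 − 8.9)/2 = 2 m; q_6 = 0.29 × 0.31 × 2 = 0.1798 m³/s
w_7 = (14.6 − 11.1)/2 = 1.75 m; q_7 = 0.23 × 0.19 × 1.75 = 0.07648 m³/s
Stations 1, 8 contribute zero (depth or velocity is 0).
Q = Σ qᵢ = 1.514 m³/s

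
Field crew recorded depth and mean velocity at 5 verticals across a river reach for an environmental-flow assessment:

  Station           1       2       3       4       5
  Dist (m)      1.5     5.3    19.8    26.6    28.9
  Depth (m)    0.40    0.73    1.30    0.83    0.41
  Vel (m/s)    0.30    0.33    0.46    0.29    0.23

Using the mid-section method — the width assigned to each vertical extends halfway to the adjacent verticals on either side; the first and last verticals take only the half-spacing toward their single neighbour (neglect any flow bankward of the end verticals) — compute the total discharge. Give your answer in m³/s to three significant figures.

w_1 = (5.3 − 1.5)/2 = 1.9 m; q_1 = 0.30 × 0.40 × 1.9 = 0.2280 m³/s
w_2 = (19.8 − 1.5)/2 = 9.15 m; q_2 = 0.33 × 0.73 × 9.15 = 2.204 m³/s
w_3 = (26.6 − 5.3)/2 = 10.65 m; q_3 = 0.46 × 1.30 × 10.65 = 6.369 m³/s
w_4 = (28.9 − 19.8)/2 = 4.55 m; q_4 = 0.29 × 0.83 × 4.55 = 1.095 m³/s
w_5 = (28.9 − 26.6)/2 = 1.15 m; q_5 = 0.23 × 0.41 × 1.15 = 0.1084 m³/s
Q = Σ qᵢ = 10.00 m³/s

10.0 m³/s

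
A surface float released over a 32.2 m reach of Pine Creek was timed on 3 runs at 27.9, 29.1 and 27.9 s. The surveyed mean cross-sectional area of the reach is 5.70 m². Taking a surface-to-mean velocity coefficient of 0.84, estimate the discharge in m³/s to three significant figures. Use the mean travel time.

5.45 m³/s

t̄ = (27.9 + 29.1 + 27.9) / 3 = 28.3 s
v_surface = L / t̄ = 32.2 / 28.3 = 1.138 m/s
v_mean = 0.84 × 1.138 = 0.9558 m/s
Q = A × v_mean = 5.70 × 0.9558 = 5.448 m³/s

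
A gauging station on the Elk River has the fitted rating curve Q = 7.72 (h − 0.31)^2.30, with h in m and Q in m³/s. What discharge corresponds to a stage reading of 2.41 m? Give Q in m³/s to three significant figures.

Q = 7.72 × (2.41 − 0.31)^2.30 = 7.72 × 2.1^2.30 = 42.53 m³/s

42.5 m³/s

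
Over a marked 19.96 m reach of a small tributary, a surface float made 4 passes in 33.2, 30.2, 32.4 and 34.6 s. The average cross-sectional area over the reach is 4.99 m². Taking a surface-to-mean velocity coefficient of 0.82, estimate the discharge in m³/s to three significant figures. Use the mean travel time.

t̄ = (33.2 + 30.2 + 32.4 + 34.6) / 4 = 32.6 s
v_surface = L / t̄ = 19.96 / 32.6 = 0.6123 m/s
v_mean = 0.82 × 0.6123 = 0.5021 m/s
Q = A × v_mean = 4.99 × 0.5021 = 2.505 m³/s

2.51 m³/s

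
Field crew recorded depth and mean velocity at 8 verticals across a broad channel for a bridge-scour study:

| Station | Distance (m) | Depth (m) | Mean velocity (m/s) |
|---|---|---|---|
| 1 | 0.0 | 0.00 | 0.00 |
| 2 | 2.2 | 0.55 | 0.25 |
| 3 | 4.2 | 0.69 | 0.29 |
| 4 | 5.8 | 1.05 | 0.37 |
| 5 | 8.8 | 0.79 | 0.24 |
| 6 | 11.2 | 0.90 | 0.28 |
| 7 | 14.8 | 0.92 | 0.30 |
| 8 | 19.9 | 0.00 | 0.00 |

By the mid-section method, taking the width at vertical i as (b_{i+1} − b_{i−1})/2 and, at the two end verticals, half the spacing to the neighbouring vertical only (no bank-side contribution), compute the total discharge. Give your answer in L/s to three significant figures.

w_2 = (4.2 − 0.0)/2 = 2.1 m; q_2 = 0.25 × 0.55 × 2.1 = 0.2888 m³/s
w_3 = (5.8 − 2.2)/2 = 1.8 m; q_3 = 0.29 × 0.69 × 1.8 = 0.3602 m³/s
w_4 = (8.8 − 4.2)/2 = 2.3 m; q_4 = 0.37 × 1.05 × 2.3 = 0.8936 m³/s
w_5 = (11.2 − 5.8)/2 = 2.7 m; q_5 = 0.24 × 0.79 × 2.7 = 0.5119 m³/s
w_6 = (14.8 − 8.8)/2 = 3 m; q_6 = 0.28 × 0.90 × 3 = 0.7560 m³/s
w_7 = (19.9 − 11.2)/2 = 4.35 m; q_7 = 0.30 × 0.92 × 4.35 = 1.201 m³/s
Stations 1, 8 contribute zero (depth or velocity is 0).
Q = Σ qᵢ = 4.011 m³/s
= 4.011 × 1000 = 4011 L/s

4010 L/s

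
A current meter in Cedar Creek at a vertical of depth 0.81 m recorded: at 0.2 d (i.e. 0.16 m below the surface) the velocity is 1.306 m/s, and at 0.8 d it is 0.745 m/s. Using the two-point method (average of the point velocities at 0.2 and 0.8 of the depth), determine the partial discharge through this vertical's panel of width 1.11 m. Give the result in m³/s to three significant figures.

v̄ = (1.306 + 0.745) / 2 = 1.026 m/s
q = v̄ × d × w = 1.026 × 0.81 × 1.11 = 0.9220 m³/s

0.922 m³/s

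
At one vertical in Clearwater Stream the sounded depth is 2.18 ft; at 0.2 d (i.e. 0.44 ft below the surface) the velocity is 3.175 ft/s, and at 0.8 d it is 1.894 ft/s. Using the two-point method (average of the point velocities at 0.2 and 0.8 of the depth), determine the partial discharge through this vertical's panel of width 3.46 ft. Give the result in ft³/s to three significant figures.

19.1 ft³/s

v̄ = (3.175 + 1.894) / 2 = 2.535 ft/s
q = v̄ × d × w = 2.535 × 2.18 × 3.46 = 19.12 ft³/s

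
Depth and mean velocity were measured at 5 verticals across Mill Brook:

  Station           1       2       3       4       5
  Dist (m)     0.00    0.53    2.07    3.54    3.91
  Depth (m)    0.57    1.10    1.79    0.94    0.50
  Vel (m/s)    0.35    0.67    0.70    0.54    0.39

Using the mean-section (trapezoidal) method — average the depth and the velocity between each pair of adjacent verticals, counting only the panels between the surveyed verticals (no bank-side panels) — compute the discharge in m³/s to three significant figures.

3.12 m³/s

Panel 1-2: Δb = 0.53 m, d̄ = (0.57+1.10)/2 = 0.835, v̄ = (0.35+0.67)/2 = 0.51 → q = 0.53×0.835×0.51 = 0.2257 m³/s
Panel 2-3: Δb = 1.54 m, d̄ = (1.10+1.79)/2 = 1.445, v̄ = (0.67+0.70)/2 = 0.685 → q = 1.54×1.445×0.685 = 1.524 m³/s
Panel 3-4: Δb = 1.47 m, d̄ = (1.79+0.94)/2 = 1.365, v̄ = (0.70+0.54)/2 = 0.62 → q = 1.47×1.365×0.62 = 1.244 m³/s
Panel 4-5: Δb = 0.37 m, d̄ = (0.94+0.50)/2 = 0.72, v̄ = (0.54+0.39)/2 = 0.465 → q = 0.37×0.72×0.465 = 0.1239 m³/s
Q = Σ q = 3.118 m³/s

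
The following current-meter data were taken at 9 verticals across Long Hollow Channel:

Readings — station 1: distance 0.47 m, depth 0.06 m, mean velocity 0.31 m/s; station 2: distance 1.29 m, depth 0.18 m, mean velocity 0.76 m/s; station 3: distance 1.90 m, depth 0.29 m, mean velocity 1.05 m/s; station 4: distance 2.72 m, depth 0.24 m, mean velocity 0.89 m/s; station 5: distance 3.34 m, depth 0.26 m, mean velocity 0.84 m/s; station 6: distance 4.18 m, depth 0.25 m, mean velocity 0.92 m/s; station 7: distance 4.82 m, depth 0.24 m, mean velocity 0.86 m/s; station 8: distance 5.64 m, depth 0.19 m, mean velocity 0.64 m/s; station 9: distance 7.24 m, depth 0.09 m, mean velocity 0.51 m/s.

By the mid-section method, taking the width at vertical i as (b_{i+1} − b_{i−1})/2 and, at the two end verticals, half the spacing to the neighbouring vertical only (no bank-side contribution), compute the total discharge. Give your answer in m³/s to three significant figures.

1.14 m³/s

w_1 = (1.29 − 0.47)/2 = 0.41 m; q_1 = 0.31 × 0.06 × 0.41 = 0.007626 m³/s
w_2 = (1.90 − 0.47)/2 = 0.715 m; q_2 = 0.76 × 0.18 × 0.715 = 0.09781 m³/s
w_3 = (2.72 − 1.29)/2 = 0.715 m; q_3 = 1.05 × 0.29 × 0.715 = 0.2177 m³/s
w_4 = (3.34 − 1.90)/2 = 0.72 m; q_4 = 0.89 × 0.24 × 0.72 = 0.1538 m³/s
w_5 = (4.18 − 2.72)/2 = 0.73 m; q_5 = 0.84 × 0.26 × 0.73 = 0.1594 m³/s
w_6 = (4.82 − 3.34)/2 = 0.74 m; q_6 = 0.92 × 0.25 × 0.74 = 0.1702 m³/s
w_7 = (5.64 − 4.18)/2 = 0.73 m; q_7 = 0.86 × 0.24 × 0.73 = 0.1507 m³/s
w_8 = (7.24 − 4.82)/2 = 1.21 m; q_8 = 0.64 × 0.19 × 1.21 = 0.1471 m³/s
w_9 = (7.24 − 5.64)/2 = 0.8 m; q_9 = 0.51 × 0.09 × 0.8 = 0.03672 m³/s
Q = Σ qᵢ = 1.141 m³/s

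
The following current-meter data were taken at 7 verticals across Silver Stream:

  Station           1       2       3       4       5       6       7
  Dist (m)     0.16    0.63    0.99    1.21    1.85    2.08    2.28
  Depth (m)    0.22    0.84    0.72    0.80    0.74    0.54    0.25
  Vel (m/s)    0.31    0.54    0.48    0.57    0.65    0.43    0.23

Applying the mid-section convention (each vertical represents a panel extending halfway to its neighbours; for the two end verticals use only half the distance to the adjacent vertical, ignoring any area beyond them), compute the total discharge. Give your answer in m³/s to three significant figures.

w_1 = (0.63 − 0.16)/2 = 0.235 m; q_1 = 0.31 × 0.22 × 0.235 = 0.01603 m³/s
w_2 = (0.99 − 0.16)/2 = 0.415 m; q_2 = 0.54 × 0.84 × 0.415 = 0.1882 m³/s
w_3 = (1.21 − 0.63)/2 = 0.29 m; q_3 = 0.48 × 0.72 × 0.29 = 0.1002 m³/s
w_4 = (1.85 − 0.99)/2 = 0.43 m; q_4 = 0.57 × 0.80 × 0.43 = 0.1961 m³/s
w_5 = (2.08 − 1.21)/2 = 0.435 m; q_5 = 0.65 × 0.74 × 0.435 = 0.2092 m³/s
w_6 = (2.28 − 1.85)/2 = 0.215 m; q_6 = 0.43 × 0.54 × 0.215 = 0.04992 m³/s
w_7 = (2.28 − 2.08)/2 = 0.1 m; q_7 = 0.23 × 0.25 × 0.1 = 0.005750 m³/s
Q = Σ qᵢ = 0.7655 m³/s

0.765 m³/s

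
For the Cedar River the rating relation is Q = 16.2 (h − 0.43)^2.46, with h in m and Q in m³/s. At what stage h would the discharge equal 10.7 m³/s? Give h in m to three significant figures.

h − h₀ = (Q/C)^(1/b) = (10.7/16.2)^(1/2.46) = 0.8448 m
h = 0.43 + 0.8448 = 1.275 m

1.27 m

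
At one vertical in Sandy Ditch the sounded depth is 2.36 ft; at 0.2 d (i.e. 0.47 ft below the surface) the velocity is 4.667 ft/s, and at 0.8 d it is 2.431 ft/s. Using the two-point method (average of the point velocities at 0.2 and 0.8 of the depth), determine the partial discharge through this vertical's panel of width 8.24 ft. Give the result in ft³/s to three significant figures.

69.0 ft³/s

v̄ = (4.667 + 2.431) / 2 = 3.549 ft/s
q = v̄ × d × w = 3.549 × 2.36 × 8.24 = 69.02 ft³/s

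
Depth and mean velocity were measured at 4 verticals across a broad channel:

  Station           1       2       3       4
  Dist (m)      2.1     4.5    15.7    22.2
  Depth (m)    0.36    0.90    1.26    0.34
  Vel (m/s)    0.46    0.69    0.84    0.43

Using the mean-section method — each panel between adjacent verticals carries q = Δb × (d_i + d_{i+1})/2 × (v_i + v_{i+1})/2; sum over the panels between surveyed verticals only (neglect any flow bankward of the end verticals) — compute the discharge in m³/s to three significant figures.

13.4 m³/s

Panel 1-2: Δb = 2.4 m, d̄ = (0.36+0.90)/2 = 0.63, v̄ = (0.46+0.69)/2 = 0.575 → q = 2.4×0.63×0.575 = 0.8694 m³/s
Panel 2-3: Δb = 11.2 m, d̄ = (0.90+1.26)/2 = 1.08, v̄ = (0.69+0.84)/2 = 0.765 → q = 11.2×1.08×0.765 = 9.253 m³/s
Panel 3-4: Δb = 6.5 m, d̄ = (1.26+0.34)/2 = 0.8, v̄ = (0.84+0.43)/2 = 0.635 → q = 6.5×0.8×0.635 = 3.302 m³/s
Q = Σ q = 13.42 m³/s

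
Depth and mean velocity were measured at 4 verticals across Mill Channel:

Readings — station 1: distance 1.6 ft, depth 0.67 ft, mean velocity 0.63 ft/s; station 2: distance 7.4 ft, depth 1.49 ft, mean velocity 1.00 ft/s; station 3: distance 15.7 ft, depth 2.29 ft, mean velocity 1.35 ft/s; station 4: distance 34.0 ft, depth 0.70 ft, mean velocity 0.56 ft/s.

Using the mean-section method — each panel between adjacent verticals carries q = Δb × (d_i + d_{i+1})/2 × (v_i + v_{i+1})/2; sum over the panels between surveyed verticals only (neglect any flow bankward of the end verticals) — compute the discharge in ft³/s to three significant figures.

49.7 ft³/s

Panel 1-2: Δb = 5.8 ft, d̄ = (0.67+1.49)/2 = 1.08, v̄ = (0.63+1.00)/2 = 0.815 → q = 5.8×1.08×0.815 = 5.105 ft³/s
Panel 2-3: Δb = 8.3 ft, d̄ = (1.49+2.29)/2 = 1.89, v̄ = (1.00+1.35)/2 = 1.175 → q = 8.3×1.89×1.175 = 18.43 ft³/s
Panel 3-4: Δb = 18.3 ft, d̄ = (2.29+0.70)/2 = 1.495, v̄ = (1.35+0.56)/2 = 0.955 → q = 18.3×1.495×0.955 = 26.13 ft³/s
Q = Σ q = 49.66 ft³/s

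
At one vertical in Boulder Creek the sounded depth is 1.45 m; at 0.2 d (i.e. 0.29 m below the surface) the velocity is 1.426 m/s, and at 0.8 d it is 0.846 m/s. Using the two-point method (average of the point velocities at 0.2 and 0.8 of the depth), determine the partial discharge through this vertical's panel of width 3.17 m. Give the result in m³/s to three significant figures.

5.22 m³/s

v̄ = (1.426 + 0.846) / 2 = 1.136 m/s
q = v̄ × d × w = 1.136 × 1.45 × 3.17 = 5.222 m³/s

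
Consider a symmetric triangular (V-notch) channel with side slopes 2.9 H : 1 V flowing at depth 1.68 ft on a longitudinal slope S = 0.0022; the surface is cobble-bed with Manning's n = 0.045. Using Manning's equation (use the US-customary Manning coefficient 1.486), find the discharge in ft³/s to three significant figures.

10.9 ft³/s

A = z·y² = 2.9×1.68² = 8.185 ft²
P = 2y√(1+z²) = 2×1.68×√(1+2.9²) = 10.31 ft
R = A/P = 8.185/10.31 = 0.7941 ft
Q = (1.486/n)·A·R^(2/3)·S^(1/2) = (1.486/0.045) × 8.185 × 0.7941^(2/3) × 0.0022^(1/2) = 10.87 ft³/s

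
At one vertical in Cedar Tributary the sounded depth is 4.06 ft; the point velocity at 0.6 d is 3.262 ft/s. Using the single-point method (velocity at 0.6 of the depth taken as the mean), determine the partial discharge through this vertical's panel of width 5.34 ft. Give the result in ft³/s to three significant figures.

v̄ = v₀.₆ = 3.262 ft/s
q = v̄ × d × w = 3.262 × 4.06 × 5.34 = 70.72 ft³/s

70.7 ft³/s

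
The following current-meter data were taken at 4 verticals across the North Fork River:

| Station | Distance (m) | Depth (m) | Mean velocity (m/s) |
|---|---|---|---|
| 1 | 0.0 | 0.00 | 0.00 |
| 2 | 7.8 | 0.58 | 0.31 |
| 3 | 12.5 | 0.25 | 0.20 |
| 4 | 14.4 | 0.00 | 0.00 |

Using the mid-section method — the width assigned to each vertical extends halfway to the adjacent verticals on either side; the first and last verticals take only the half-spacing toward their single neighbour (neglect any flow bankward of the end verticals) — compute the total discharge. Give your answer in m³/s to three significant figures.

w_2 = (12.5 − 0.0)/2 = 6.25 m; q_2 = 0.31 × 0.58 × 6.25 = 1.124 m³/s
w_3 = (14.4 − 7.8)/2 = 3.3 m; q_3 = 0.20 × 0.25 × 3.3 = 0.1650 m³/s
Stations 1, 4 contribute zero (depth or velocity is 0).
Q = Σ qᵢ = 1.289 m³/s

1.29 m³/s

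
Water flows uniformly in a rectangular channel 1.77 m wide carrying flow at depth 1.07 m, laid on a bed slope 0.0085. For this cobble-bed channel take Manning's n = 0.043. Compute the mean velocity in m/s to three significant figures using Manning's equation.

A = b·y = 1.77 × 1.07 = 1.894 m²
P = b + 2y = 1.77 + 2×1.07 = 3.910 m
R = A/P = 1.894/3.910 = 0.4844 m
Q = (1/n)·A·R^(2/3)·S^(1/2) = (1/0.043) × 1.894 × 0.4844^(2/3) × 0.0085^(1/2) = 2.504 m³/s
V = Q/A = 2.504/1.894 = 1.322 m/s

1.32 m/s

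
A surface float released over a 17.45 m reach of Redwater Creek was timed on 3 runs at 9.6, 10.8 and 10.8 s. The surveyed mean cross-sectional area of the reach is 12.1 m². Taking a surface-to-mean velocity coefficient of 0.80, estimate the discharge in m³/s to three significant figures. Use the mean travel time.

t̄ = (9.6 + 10.8 + 10.8) / 3 = 10.4 s
v_surface = L / t̄ = 17.45 / 10.4 = 1.678 m/s
v_mean = 0.80 × 1.678 = 1.342 m/s
Q = A × v_mean = 12.1 × 1.342 = 16.24 m³/s

16.2 m³/s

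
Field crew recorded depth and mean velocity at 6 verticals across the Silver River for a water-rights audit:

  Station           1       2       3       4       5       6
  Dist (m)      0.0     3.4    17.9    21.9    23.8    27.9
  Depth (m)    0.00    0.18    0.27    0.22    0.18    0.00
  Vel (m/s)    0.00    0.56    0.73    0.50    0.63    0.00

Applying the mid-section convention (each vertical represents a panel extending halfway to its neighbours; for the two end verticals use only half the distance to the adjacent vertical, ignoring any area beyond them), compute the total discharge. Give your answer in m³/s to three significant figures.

w_2 = (17.9 − 0.0)/2 = 8.95 m; q_2 = 0.56 × 0.18 × 8.95 = 0.9022 m³/s
w_3 = (21.9 − 3.4)/2 = 9.25 m; q_3 = 0.73 × 0.27 × 9.25 = 1.823 m³/s
w_4 = (23.8 − 17.9)/2 = 2.95 m; q_4 = 0.50 × 0.22 × 2.95 = 0.3245 m³/s
w_5 = (27.9 − 21.9)/2 = 3 m; q_5 = 0.63 × 0.18 × 3 = 0.3402 m³/s
Stations 1, 6 contribute zero (depth or velocity is 0).
Q = Σ qᵢ = 3.390 m³/s

3.39 m³/s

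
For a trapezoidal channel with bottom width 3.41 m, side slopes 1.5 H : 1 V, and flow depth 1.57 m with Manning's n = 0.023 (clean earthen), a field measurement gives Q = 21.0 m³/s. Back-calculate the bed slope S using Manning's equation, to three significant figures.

0.00286

A = (b + z·y)·y = (3.41 + 1.5×1.57)×1.57 = 9.051 m²
P = b + 2y√(1+z²) = 3.41 + 2×1.57×√(1+1.5²) = 9.071 m
R = A/P = 9.051/9.071 = 0.9978 m
S = (Q·n / (1·A·R^(2/3)))² = (21.0×0.023 / (1×9.051×0.9986))² = 0.002856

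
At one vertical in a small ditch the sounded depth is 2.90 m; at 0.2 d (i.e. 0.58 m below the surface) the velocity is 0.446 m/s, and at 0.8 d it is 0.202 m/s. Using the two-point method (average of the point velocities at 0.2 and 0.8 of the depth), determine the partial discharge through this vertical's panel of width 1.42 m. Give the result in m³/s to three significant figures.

1.33 m³/s

v̄ = (0.446 + 0.202) / 2 = 0.3240 m/s
q = v̄ × d × w = 0.3240 × 2.90 × 1.42 = 1.334 m³/s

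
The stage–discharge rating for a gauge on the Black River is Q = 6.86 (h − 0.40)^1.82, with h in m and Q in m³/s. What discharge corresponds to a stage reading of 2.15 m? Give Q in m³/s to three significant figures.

19.0 m³/s

Q = 6.86 × (2.15 − 0.40)^1.82 = 6.86 × 1.75^1.82 = 19.00 m³/s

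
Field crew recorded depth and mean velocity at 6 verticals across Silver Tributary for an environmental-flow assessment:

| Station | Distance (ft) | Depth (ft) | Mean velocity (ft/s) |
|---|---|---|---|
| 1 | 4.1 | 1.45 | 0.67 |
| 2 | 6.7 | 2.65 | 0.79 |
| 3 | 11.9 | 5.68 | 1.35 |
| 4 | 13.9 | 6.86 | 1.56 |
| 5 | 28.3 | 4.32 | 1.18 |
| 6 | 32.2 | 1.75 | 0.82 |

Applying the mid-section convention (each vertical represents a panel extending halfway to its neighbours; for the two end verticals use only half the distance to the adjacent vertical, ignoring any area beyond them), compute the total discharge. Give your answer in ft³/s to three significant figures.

174 ft³/s

w_1 = (6.7 − 4.1)/2 = 1.3 ft; q_1 = 0.67 × 1.45 × 1.3 = 1.263 ft³/s
w_2 = (11.9 − 4.1)/2 = 3.9 ft; q_2 = 0.79 × 2.65 × 3.9 = 8.165 ft³/s
w_3 = (13.9 − 6.7)/2 = 3.6 ft; q_3 = 1.35 × 5.68 × 3.6 = 27.60 ft³/s
w_4 = (28.3 − 11.9)/2 = 8.2 ft; q_4 = 1.56 × 6.86 × 8.2 = 87.75 ft³/s
w_5 = (32.2 − 13.9)/2 = 9.15 ft; q_5 = 1.18 × 4.32 × 9.15 = 46.64 ft³/s
w_6 = (32.2 − 28.3)/2 = 1.95 ft; q_6 = 0.82 × 1.75 × 1.95 = 2.798 ft³/s
Q = Σ qᵢ = 174.2 ft³/s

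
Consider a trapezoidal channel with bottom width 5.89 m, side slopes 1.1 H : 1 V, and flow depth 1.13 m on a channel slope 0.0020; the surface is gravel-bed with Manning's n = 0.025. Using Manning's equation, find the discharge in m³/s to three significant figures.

13.2 m³/s

A = (b + z·y)·y = (5.89 + 1.1×1.13)×1.13 = 8.060 m²
P = b + 2y√(1+z²) = 5.89 + 2×1.13×√(1+1.1²) = 9.250 m
R = A/P = 8.060/9.250 = 0.8714 m
Q = (1/n)·A·R^(2/3)·S^(1/2) = (1/0.025) × 8.060 × 0.8714^(2/3) × 0.0020^(1/2) = 13.15 m³/s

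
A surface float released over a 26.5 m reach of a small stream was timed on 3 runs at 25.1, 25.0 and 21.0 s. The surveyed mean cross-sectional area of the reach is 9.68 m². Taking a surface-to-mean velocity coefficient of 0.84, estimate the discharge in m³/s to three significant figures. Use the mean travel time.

t̄ = (25.1 + 25.0 + 21.0) / 3 = 23.7 s
v_surface = L / t̄ = 26.5 / 23.7 = 1.118 m/s
v_mean = 0.84 × 1.118 = 0.9392 m/s
Q = A × v_mean = 9.68 × 0.9392 = 9.092 m³/s

9.09 m³/s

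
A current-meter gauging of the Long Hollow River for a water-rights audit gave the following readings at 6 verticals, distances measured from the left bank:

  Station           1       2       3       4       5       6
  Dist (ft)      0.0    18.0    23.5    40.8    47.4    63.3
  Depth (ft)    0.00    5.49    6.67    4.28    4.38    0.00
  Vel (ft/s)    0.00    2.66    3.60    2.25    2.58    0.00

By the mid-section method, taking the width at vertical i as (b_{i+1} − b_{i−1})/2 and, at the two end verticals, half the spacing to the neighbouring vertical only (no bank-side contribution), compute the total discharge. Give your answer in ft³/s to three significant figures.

688 ft³/s

w_2 = (23.5 − 0.0)/2 = 11.75 ft; q_2 = 2.66 × 5.49 × 11.75 = 171.6 ft³/s
w_3 = (40.8 − 18.0)/2 = 11.4 ft; q_3 = 3.60 × 6.67 × 11.4 = 273.7 ft³/s
w_4 = (47.4 − 23.5)/2 = 11.95 ft; q_4 = 2.25 × 4.28 × 11.95 = 115.1 ft³/s
w_5 = (63.3 − 40.8)/2 = 11.25 ft; q_5 = 2.58 × 4.38 × 11.25 = 127.1 ft³/s
Stations 1, 6 contribute zero (depth or velocity is 0).
Q = Σ qᵢ = 687.5 ft³/s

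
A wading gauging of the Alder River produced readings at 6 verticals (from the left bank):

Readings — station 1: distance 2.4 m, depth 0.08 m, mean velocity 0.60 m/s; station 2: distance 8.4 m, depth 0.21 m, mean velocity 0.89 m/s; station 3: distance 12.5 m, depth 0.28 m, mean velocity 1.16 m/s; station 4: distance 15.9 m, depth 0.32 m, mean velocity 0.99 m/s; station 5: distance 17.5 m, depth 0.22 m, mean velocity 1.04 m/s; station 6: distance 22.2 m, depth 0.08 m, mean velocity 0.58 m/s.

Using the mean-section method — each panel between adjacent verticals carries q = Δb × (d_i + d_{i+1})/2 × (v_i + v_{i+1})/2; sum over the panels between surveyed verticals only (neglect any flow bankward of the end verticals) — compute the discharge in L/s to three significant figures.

3780 L/s

Panel 1-2: Δb = 6 m, d̄ = (0.08+0.21)/2 = 0.145, v̄ = (0.60+0.89)/2 = 0.745 → q = 6×0.145×0.745 = 0.6482 m³/s
Panel 2-3: Δb = 4.1 m, d̄ = (0.21+0.28)/2 = 0.245, v̄ = (0.89+1.16)/2 = 1.025 → q = 4.1×0.245×1.025 = 1.030 m³/s
Panel 3-4: Δb = 3.4 m, d̄ = (0.28+0.32)/2 = 0.3, v̄ = (1.16+0.99)/2 = 1.075 → q = 3.4×0.3×1.075 = 1.097 m³/s
Panel 4-5: Δb = 1.6 m, d̄ = (0.32+0.22)/2 = 0.27, v̄ = (0.99+1.04)/2 = 1.015 → q = 1.6×0.27×1.015 = 0.4385 m³/s
Panel 5-6: Δb = 4.7 m, d̄ = (0.22+0.08)/2 = 0.15, v̄ = (1.04+0.58)/2 = 0.81 → q = 4.7×0.15×0.81 = 0.5711 m³/s
Q = Σ q = 3.784 m³/s
= 3.784 × 1000 = 3784 L/s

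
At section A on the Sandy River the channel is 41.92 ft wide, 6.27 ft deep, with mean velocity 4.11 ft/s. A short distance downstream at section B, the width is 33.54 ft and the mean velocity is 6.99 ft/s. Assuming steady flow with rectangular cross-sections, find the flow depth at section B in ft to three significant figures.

4.61 ft

Q = A₁V₁ = (41.92×6.27) × 4.11 = 1080 ft³/s
d₂ = Q/(b₂ V₂) = 1080/(33.54×6.99) = 4.608 ft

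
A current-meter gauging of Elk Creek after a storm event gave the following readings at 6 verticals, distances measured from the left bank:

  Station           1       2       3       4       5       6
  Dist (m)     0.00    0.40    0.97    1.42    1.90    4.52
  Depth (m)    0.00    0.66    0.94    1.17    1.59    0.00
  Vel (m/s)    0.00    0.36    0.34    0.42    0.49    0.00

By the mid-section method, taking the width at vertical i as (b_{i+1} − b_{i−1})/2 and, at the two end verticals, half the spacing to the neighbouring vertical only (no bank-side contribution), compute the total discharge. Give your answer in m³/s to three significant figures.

1.71 m³/s

w_2 = (0.97 − 0.00)/2 = 0.485 m; q_2 = 0.36 × 0.66 × 0.485 = 0.1152 m³/s
w_3 = (1.42 − 0.40)/2 = 0.51 m; q_3 = 0.34 × 0.94 × 0.51 = 0.1630 m³/s
w_4 = (1.90 − 0.97)/2 = 0.465 m; q_4 = 0.42 × 1.17 × 0.465 = 0.2285 m³/s
w_5 = (4.52 − 1.42)/2 = 1.55 m; q_5 = 0.49 × 1.59 × 1.55 = 1.208 m³/s
Stations 1, 6 contribute zero (depth or velocity is 0).
Q = Σ qᵢ = 1.714 m³/s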